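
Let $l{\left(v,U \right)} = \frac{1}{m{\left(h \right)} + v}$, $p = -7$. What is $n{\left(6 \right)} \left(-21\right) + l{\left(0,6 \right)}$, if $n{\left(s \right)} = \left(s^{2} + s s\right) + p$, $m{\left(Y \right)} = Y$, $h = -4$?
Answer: $- \frac{5461}{4} \approx -1365.3$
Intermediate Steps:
$l{\left(v,U \right)} = \frac{1}{-4 + v}$
$n{\left(s \right)} = -7 + 2 s^{2}$ ($n{\left(s \right)} = \left(s^{2} + s s\right) - 7 = \left(s^{2} + s^{2}\right) - 7 = 2 s^{2} - 7 = -7 + 2 s^{2}$)
$n{\left(6 \right)} \left(-21\right) + l{\left(0,6 \right)} = \left(-7 + 2 \cdot 6^{2}\right) \left(-21\right) + \frac{1}{-4 + 0} = \left(-7 + 2 \cdot 36\right) \left(-21\right) + \frac{1}{-4} = \left(-7 + 72\right) \left(-21\right) - \frac{1}{4} = 65 \left(-21\right) - \frac{1}{4} = -1365 - \frac{1}{4} = - \frac{5461}{4}$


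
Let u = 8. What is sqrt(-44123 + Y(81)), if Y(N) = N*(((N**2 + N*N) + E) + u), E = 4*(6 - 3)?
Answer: sqrt(1020379) ≈ 1010.1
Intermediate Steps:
E = 12 (E = 4*3 = 12)
Y(N) = N*(20 + 2*N**2) (Y(N) = N*(((N**2 + N*N) + 12) + 8) = N*(((N**2 + N**2) + 12) + 8) = N*((2*N**2 + 12) + 8) = N*((12 + 2*N**2) + 8) = N*(20 + 2*N**2))
sqrt(-44123 + Y(81)) = sqrt(-44123 + 2*81*(10 + 81**2)) = sqrt(-44123 + 2*81*(10 + 6561)) = sqrt(-44123 + 2*81*6571) = sqrt(-44123 + 1064502) = sqrt(1020379)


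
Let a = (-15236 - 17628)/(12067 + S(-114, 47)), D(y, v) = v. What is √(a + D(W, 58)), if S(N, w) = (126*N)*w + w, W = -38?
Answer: √708786921914/110499 ≈ 7.6190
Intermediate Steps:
S(N, w) = w + 126*N*w (S(N, w) = 126*N*w + w = w + 126*N*w)
a = 16432/331497 (a = (-15236 - 17628)/(12067 + 47*(1 + 126*(-114))) = -32864/(12067 + 47*(1 - 14364)) = -32864/(12067 + 47*(-14363)) = -32864/(12067 - 675061) = -32864/(-662994) = -32864*(-1/662994) = 16432/331497 ≈ 0.049569)
√(a + D(W, 58)) = √(16432/331497 + 58) = √(19243258/331497) = √708786921914/110499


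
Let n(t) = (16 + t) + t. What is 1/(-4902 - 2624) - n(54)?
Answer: -933225/7526 ≈ -124.00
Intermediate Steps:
n(t) = 16 + 2*t
1/(-4902 - 2624) - n(54) = 1/(-4902 - 2624) - (16 + 2*54) = 1/(-7526) - (16 + 108) = -1/7526 - 1*124 = -1/7526 - 124 = -933225/7526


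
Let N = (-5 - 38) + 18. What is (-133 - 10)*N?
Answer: 3575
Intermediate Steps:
N = -25 (N = -43 + 18 = -25)
(-133 - 10)*N = (-133 - 10)*(-25) = -143*(-25) = 3575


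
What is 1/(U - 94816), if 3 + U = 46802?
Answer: -1/48017 ≈ -2.0826e-5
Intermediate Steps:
U = 46799 (U = -3 + 46802 = 46799)
1/(U - 94816) = 1/(46799 - 94816) = 1/(-48017) = -1/48017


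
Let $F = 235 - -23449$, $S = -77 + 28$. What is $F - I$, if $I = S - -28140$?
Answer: $-4407$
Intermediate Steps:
$S = -49$
$I = 28091$ ($I = -49 - -28140 = -49 + 28140 = 28091$)
$F = 23684$ ($F = 235 + 23449 = 23684$)
$F - I = 23684 - 28091 = -4407$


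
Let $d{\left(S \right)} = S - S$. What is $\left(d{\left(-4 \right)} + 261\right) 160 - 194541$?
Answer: $-152781$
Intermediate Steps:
$d{\left(S \right)} = 0$
$\left(d{\left(-4 \right)} + 261\right) 160 - 194541 = \left(0 + 261\right) 160 - 194541 = 261 \cdot 160 - 194541 = 41760 - 194541 = -152781$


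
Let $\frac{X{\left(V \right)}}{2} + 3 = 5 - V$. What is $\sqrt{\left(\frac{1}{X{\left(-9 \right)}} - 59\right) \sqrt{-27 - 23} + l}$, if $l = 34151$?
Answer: $\frac{\sqrt{16529084 - 142670 i \sqrt{2}}}{22} \approx 184.8 - 1.1279 i$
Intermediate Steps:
$X{\left(V \right)} = 4 - 2 V$ ($X{\left(V \right)} = -6 + 2 \left(5 - V\right) = -6 - \left(-10 + 2 V\right) = 4 - 2 V$)
$\sqrt{\left(\frac{1}{X{\left(-9 \right)}} - 59\right) \sqrt{-27 - 23} + l} = \sqrt{\left(\frac{1}{4 - -18} - 59\right) \sqrt{-27 - 23} + 34151} = \sqrt{\left(\frac{1}{4 + 18} - 59\right) \sqrt{-50} + 34151} = \sqrt{\left(\frac{1}{22} - 59\right) 5 i \sqrt{2} + 34151} = \sqrt{- \frac{1297 \cdot 5 i \sqrt{2}}{22} + 34151} = \sqrt{- \frac{6485 i \sqrt{2}}{22} + 34151} = \sqrt{34151 - \frac{6485 i \sqrt{2}}{22}}$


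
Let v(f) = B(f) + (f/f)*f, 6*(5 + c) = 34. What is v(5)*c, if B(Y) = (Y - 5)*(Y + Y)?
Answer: 10/3 ≈ 3.3333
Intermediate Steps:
B(Y) = 2*Y*(-5 + Y) (B(Y) = (-5 + Y)*(2*Y) = 2*Y*(-5 + Y))
c = 2/3 (c = -5 + (1/6)*34 = -5 + 17/3 = 2/3 ≈ 0.66667)
v(f) = f + 2*f*(-5 + f) (v(f) = 2*f*(-5 + f) + (f/f)*f = 2*f*(-5 + f) + 1*f = 2*f*(-5 + f) + f = f + 2*f*(-5 + f))
v(5)*c = (5*(-9 + 2*5))*(2/3) = (5*(-9 + 10))*(2/3) = (5*1)*(2/3) = 5*(2/3) = 10/3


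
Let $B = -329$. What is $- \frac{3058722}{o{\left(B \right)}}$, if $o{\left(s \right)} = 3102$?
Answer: $- \frac{509787}{517} \approx -986.05$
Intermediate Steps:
$- \frac{3058722}{o{\left(B \right)}} = - \frac{3058722}{3102} = \left(-3058722\right) \frac{1}{3102} = - \frac{509787}{517}$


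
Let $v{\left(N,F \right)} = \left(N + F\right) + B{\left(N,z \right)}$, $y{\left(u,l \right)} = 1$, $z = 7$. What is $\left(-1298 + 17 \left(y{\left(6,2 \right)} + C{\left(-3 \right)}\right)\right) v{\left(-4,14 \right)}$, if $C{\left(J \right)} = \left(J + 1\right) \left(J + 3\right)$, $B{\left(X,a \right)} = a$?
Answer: $-21777$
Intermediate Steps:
$C{\left(J \right)} = \left(1 + J\right) \left(3 + J\right)$
$v{\left(N,F \right)} = 7 + F + N$ ($v{\left(N,F \right)} = \left(N + F\right) + 7 = \left(F + N\right) + 7 = 7 + F + N$)
$\left(-1298 + 17 \left(y{\left(6,2 \right)} + C{\left(-3 \right)}\right)\right) v{\left(-4,14 \right)} = \left(-1298 + 17 \left(1 + \left(3 + \left(-3\right)^{2} + 4 \left(-3\right)\right)\right)\right) \left(7 + 14 - 4\right) = \left(-1298 + 17 \left(1 + \left(3 + 9 - 12\right)\right)\right) 17 = \left(-1298 + 17 \left(1 + 0\right)\right) 17 = \left(-1298 + 17 \cdot 1\right) 17 = \left(-1298 + 17\right) 17 = \left(-1281\right) 17 = -21777$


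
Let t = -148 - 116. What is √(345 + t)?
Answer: 9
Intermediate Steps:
t = -264
√(345 + t) = √(345 - 264) = √81 = 9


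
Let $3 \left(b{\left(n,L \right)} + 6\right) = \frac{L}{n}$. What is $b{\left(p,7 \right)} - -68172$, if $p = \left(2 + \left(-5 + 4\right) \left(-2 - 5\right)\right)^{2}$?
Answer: $\frac{16564345}{243} \approx 68166.0$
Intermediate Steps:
$p = 81$ ($p = \left(2 - -7\right)^{2} = \left(2 + 7\right)^{2} = 9^{2} = 81$)
$b{\left(n,L \right)} = -6 + \frac{L}{3 n}$ ($b{\left(n,L \right)} = -6 + \frac{L \frac{1}{n}}{3} = -6 + \frac{L}{3 n}$)
$b{\left(p,7 \right)} - -68172 = \left(-6 + \frac{1}{3} \cdot 7 \cdot \frac{1}{81}\right) - -68172 = \left(-6 + \frac{1}{3} \cdot 7 \cdot \frac{1}{81}\right) + 68172 = \left(-6 + \frac{7}{243}\right) + 68172 = - \frac{1451}{243} + 68172 = \frac{16564345}{243}$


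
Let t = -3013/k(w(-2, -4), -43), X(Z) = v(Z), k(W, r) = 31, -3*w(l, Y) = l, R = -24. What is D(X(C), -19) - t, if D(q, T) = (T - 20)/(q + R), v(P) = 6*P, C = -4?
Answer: 48611/496 ≈ 98.006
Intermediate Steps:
w(l, Y) = -l/3
X(Z) = 6*Z
D(q, T) = (-20 + T)/(-24 + q) (D(q, T) = (T - 20)/(q - 24) = (-20 + T)/(-24 + q))
t = -3013/31 ≈ -97.194
D(X(C), -19) - t = (-20 - 19)/(-24 + 6*(-4)) - 1*(-3013/31) = -39/(-24 - 24) + 3013/31 = -39/(-48) + 3013/31 = -1/48*(-39) + 3013/31 = 13/16 + 3013/31 = 48611/496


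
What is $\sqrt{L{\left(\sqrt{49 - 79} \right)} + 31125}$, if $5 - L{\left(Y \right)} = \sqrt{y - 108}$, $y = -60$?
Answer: $\sqrt{31130 - 2 i \sqrt{42}} \approx 176.44 - 0.0367 i$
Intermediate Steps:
$L{\left(Y \right)} = 5 - 2 i \sqrt{42}$ ($L{\left(Y \right)} = 5 - \sqrt{-60 - 108} = 5 - \sqrt{-168} = 5 - 2 i \sqrt{42}$)
$\sqrt{L{\left(\sqrt{49 - 79} \right)} + 31125} = \sqrt{\left(5 - 2 i \sqrt{42}\right) + 31125} = \sqrt{31130 - 2 i \sqrt{42}}$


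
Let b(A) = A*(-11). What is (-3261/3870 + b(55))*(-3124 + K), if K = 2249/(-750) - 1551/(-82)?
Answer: 18673573029652/9916875 ≈ 1.8830e+6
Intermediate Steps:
b(A) = -11*A
K = 244708/15375 (K = 2249*(-1/750) - 1551*(-1/82) = -2249/750 + 1551/82 = 244708/15375 ≈ 15.916)
(-3261/3870 + b(55))*(-3124 + K) = (-3261/3870 - 11*55)*(-3124 + 244708/15375) = (-3261*1/3870 - 605)*(-47786792/15375) = (-1087/1290 - 605)*(-47786792/15375) = -781537/1290*(-47786792/15375) = 18673573029652/9916875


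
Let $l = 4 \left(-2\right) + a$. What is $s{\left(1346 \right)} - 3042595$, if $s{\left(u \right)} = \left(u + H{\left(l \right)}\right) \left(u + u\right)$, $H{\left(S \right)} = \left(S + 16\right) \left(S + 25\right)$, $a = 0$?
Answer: $946949$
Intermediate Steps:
$l = -8$ ($l = 4 \left(-2\right) + 0 = -8 + 0 = -8$)
$H{\left(S \right)} = \left(16 + S\right) \left(25 + S\right)$
$s{\left(u \right)} = 2 u \left(136 + u\right)$ ($s{\left(u \right)} = \left(u + \left(400 + \left(-8\right)^{2} + 41 \left(-8\right)\right)\right) \left(u + u\right) = \left(u + \left(400 + 64 - 328\right)\right) 2 u = \left(u + 136\right) 2 u = \left(136 + u\right) 2 u = 2 u \left(136 + u\right)$)
$s{\left(1346 \right)} - 3042595 = 2 \cdot 1346 \left(136 + 1346\right) - 3042595 = 2 \cdot 1346 \cdot 1482 - 3042595 = 3989544 - 3042595 = 946949$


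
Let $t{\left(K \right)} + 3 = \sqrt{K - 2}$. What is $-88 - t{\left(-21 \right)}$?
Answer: $-85 - i \sqrt{23} \approx -85.0 - 4.7958 i$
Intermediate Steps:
$t{\left(K \right)} = -3 + \sqrt{-2 + K}$ ($t{\left(K \right)} = -3 + \sqrt{K - 2} = -3 + \sqrt{-2 + K}$)
$-88 - t{\left(-21 \right)} = -88 - \left(-3 + \sqrt{-2 - 21}\right) = -88 - \left(-3 + \sqrt{-23}\right) = -88 - \left(-3 + i \sqrt{23}\right) = -88 + \left(3 - i \sqrt{23}\right) = -85 - i \sqrt{23}$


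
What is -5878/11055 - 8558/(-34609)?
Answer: -108823012/382602495 ≈ -0.28443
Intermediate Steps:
-5878/11055 - 8558/(-34609) = -5878*1/11055 - 8558*(-1/34609) = -5878/11055 + 8558/34609 = -108823012/382602495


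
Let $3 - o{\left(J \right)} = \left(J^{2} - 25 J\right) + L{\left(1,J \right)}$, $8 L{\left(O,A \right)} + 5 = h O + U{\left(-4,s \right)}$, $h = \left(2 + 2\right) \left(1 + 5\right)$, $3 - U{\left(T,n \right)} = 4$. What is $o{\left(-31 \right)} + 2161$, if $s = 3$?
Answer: $\frac{1703}{4} \approx 425.75$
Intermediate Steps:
$U{\left(T,n \right)} = -1$ ($U{\left(T,n \right)} = 3 - 4 = -1$)
$h = 24$ ($h = 4 \cdot 6 = 24$)
$L{\left(O,A \right)} = - \frac{3}{4} + 3 O$ ($L{\left(O,A \right)} = - \frac{5}{8} + \frac{24 O - 1}{8} = - \frac{5}{8} + \frac{-1 + 24 O}{8} = - \frac{5}{8} + \left(- \frac{1}{8} + 3 O\right) = - \frac{3}{4} + 3 O$)
$o{\left(J \right)} = \frac{3}{4} - J^{2} + 25 J$ ($o{\left(J \right)} = 3 - \left(\left(J^{2} - 25 J\right) + \left(- \frac{3}{4} + 3 \cdot 1\right)\right) = 3 - \left(\left(J^{2} - 25 J\right) + \left(- \frac{3}{4} + 3\right)\right) = 3 - \left(\left(J^{2} - 25 J\right) + \frac{9}{4}\right) = 3 - \left(\frac{9}{4} + J^{2} - 25 J\right) = \frac{3}{4} - J^{2} + 25 J$)
$o{\left(-31 \right)} + 2161 = \left(\frac{3}{4} - \left(-31\right)^{2} + 25 \left(-31\right)\right) + 2161 = \left(\frac{3}{4} - 961 - 775\right) + 2161 = - \frac{6941}{4} + 2161 = \frac{1703}{4}$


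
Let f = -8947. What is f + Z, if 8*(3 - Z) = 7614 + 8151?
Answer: -87317/8 ≈ -10915.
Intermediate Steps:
Z = -15741/8 (Z = 3 - (7614 + 8151)/8 = 3 - ⅛*15765 = 3 - 15765/8 = -15741/8 ≈ -1967.6)
f + Z = -8947 - 15741/8 = -87317/8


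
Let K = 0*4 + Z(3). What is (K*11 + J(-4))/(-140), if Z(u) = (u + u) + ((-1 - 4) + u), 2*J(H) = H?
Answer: -3/10 ≈ -0.30000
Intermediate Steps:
J(H) = H/2
Z(u) = -5 + 3*u (Z(u) = 2*u + (-5 + u) = -5 + 3*u)
K = 4 (K = 0*4 + (-5 + 3*3) = 0 + (-5 + 9) = 0 + 4 = 4)
(K*11 + J(-4))/(-140) = (4*11 + (½)*(-4))/(-140) = (44 - 2)*(-1/140) = 42*(-1/140) = -3/10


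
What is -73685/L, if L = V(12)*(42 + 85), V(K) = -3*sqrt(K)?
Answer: 73685*sqrt(3)/2286 ≈ 55.829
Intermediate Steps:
L = -762*sqrt(3) (L = (-6*sqrt(3))*(42 + 85) = -6*sqrt(3)*127 = -762*sqrt(3) ≈ -1319.8)
-73685/L = -73685*(-sqrt(3)/2286) = -(-73685)*sqrt(3)/2286 = 73685*sqrt(3)/2286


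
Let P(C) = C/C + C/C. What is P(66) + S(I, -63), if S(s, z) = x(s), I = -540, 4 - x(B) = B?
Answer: 546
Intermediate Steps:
x(B) = 4 - B
P(C) = 2 (P(C) = 1 + 1 = 2)
S(s, z) = 4 - s
P(66) + S(I, -63) = 2 + (4 - 1*(-540)) = 2 + (4 + 540) = 2 + 544 = 546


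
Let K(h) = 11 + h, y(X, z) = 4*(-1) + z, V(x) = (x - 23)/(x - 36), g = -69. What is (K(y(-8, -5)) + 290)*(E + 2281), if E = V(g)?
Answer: 69962324/105 ≈ 6.6631e+5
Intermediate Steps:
V(x) = (-23 + x)/(-36 + x)
y(X, z) = -4 + z
E = 92/105 (E = (-23 - 69)/(-36 - 69) = -92/(-105) = -1/105*(-92) = 92/105 ≈ 0.87619)
(K(y(-8, -5)) + 290)*(E + 2281) = ((11 + (-4 - 5)) + 290)*(92/105 + 2281) = ((11 - 9) + 290)*(239597/105) = (2 + 290)*(239597/105) = 292*(239597/105) = 69962324/105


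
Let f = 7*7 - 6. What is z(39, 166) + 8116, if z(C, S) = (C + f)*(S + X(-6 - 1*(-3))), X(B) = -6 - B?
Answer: 21482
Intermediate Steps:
f = 43 (f = 49 - 6 = 43)
z(C, S) = (-3 + S)*(43 + C) (z(C, S) = (C + 43)*(S + (-6 - (-6 - 1*(-3)))) = (43 + C)*(S + (-6 - (-6 + 3))) = (43 + C)*(S + (-6 - 1*(-3))) = (43 + C)*(S + (-6 + 3)) = (43 + C)*(S - 3) = (43 + C)*(-3 + S) = (-3 + S)*(43 + C))
z(39, 166) + 8116 = (-129 - 3*39 + 43*166 + 39*166) + 8116 = (-129 - 117 + 7138 + 6474) + 8116 = 13366 + 8116 = 21482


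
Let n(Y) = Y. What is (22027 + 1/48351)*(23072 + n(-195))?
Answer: 24364633614206/48351 ≈ 5.0391e+8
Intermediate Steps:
(22027 + 1/48351)*(23072 + n(-195)) = (22027 + 1/48351)*(23072 - 195) = (22027 + 1/48351)*22877 = (1065027478/48351)*22877 = 24364633614206/48351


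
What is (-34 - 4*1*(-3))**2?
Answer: 484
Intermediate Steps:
(-34 - 4*1*(-3))**2 = (-34 - 4*(-3))**2 = (-34 + 12)**2 = (-22)**2 = 484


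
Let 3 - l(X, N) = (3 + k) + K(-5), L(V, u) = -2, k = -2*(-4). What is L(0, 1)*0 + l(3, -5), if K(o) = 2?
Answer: -10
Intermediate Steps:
k = 8
l(X, N) = -10 (l(X, N) = 3 - ((3 + 8) + 2) = 3 - (11 + 2) = 3 - 1*13 = 3 - 13 = -10)
L(0, 1)*0 + l(3, -5) = -2*0 - 10 = 0 - 10 = -10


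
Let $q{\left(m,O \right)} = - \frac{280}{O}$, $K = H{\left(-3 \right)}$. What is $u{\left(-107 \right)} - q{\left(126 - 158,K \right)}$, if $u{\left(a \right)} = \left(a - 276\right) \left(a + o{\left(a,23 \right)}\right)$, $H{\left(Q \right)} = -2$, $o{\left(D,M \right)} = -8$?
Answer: $43905$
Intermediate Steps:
$u{\left(a \right)} = \left(-276 + a\right) \left(-8 + a\right)$ ($u{\left(a \right)} = \left(a - 276\right) \left(a - 8\right) = \left(-276 + a\right) \left(-8 + a\right)$)
$K = -2$
$u{\left(-107 \right)} - q{\left(126 - 158,K \right)} = \left(2208 + \left(-107\right)^{2} - -30388\right) - - \frac{280}{-2} = \left(2208 + 11449 + 30388\right) - \left(-280\right) \left(- \frac{1}{2}\right) = 44045 - 140 = 43905$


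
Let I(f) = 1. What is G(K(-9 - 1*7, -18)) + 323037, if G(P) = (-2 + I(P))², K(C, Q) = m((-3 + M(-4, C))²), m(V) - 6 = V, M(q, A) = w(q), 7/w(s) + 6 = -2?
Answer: 323038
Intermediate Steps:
w(s) = -7/8 (w(s) = 7/(-6 - 2) = 7/(-8) = 7*(-⅛) = -7/8)
M(q, A) = -7/8
m(V) = 6 + V
K(C, Q) = 1345/64 (K(C, Q) = 6 + (-3 - 7/8)² = 6 + (-31/8)² = 6 + 961/64 = 1345/64)
G(P) = 1 (G(P) = (-2 + 1)² = (-1)² = 1)
G(K(-9 - 1*7, -18)) + 323037 = 1 + 323037 = 323038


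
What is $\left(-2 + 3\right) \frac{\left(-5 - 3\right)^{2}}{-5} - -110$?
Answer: $\frac{486}{5} \approx 97.2$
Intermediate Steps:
$\left(-2 + 3\right) \frac{\left(-5 - 3\right)^{2}}{-5} - -110 = 1 \left(-8\right)^{2} \left(- \frac{1}{5}\right) + 110 = 1 \cdot 64 \left(- \frac{1}{5}\right) + 110 = 1 \left(- \frac{64}{5}\right) + 110 = - \frac{64}{5} + 110 = \frac{486}{5}$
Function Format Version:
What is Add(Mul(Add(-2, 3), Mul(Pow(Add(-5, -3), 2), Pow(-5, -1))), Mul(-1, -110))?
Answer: Rational(486, 5) ≈ 97.200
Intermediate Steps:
Add(Mul(Add(-2, 3), Mul(Pow(Add(-5, -3), 2), Pow(-5, -1))), Mul(-1, -110)) = Add(Mul(1, Mul(Pow(-8, 2), Rational(-1, 5))), 110) = Add(Mul(1, Mul(64, Rational(-1, 5))), 110) = Add(Mul(1, Rational(-64, 5)), 110) = Add(Rational(-64, 5), 110) = Rational(486, 5)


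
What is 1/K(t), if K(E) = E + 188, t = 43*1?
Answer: 1/231 ≈ 0.0043290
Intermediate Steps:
t = 43
K(E) = 188 + E
1/K(t) = 1/(188 + 43) = 1/231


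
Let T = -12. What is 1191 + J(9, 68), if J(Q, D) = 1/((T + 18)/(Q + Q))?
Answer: 1194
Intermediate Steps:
J(Q, D) = Q/3 (J(Q, D) = 1/((-12 + 18)/(Q + Q)) = 1/(6/((2*Q))) = 1/(6*(1/(2*Q))) = 1/(3/Q) = Q/3)
1191 + J(9, 68) = 1191 + (1/3)*9 = 1191 + 3 = 1194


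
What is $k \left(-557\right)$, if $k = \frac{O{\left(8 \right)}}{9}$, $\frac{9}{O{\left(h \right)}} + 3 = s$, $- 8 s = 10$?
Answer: $\frac{2228}{17} \approx 131.06$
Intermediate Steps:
$s = - \frac{5}{4}$ ($s = \left(- \frac{1}{8}\right) 10 = - \frac{5}{4} \approx -1.25$)
$O{\left(h \right)} = - \frac{36}{17}$ ($O{\left(h \right)} = \frac{9}{-3 - \frac{5}{4}} = \frac{9}{- \frac{17}{4}} = 9 \left(- \frac{4}{17}\right) = - \frac{36}{17}$)
$k = - \frac{4}{17}$ ($k = - \frac{36}{17 \cdot 9} = \left(- \frac{36}{17}\right) \frac{1}{9} = - \frac{4}{17} \approx -0.23529$)
$k \left(-557\right) = \left(- \frac{4}{17}\right) \left(-557\right) = \frac{2228}{17}$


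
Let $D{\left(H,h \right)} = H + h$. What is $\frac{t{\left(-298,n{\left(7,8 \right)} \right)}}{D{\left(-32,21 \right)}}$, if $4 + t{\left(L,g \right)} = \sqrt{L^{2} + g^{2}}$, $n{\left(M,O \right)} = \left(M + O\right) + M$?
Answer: $\frac{4}{11} - \frac{2 \sqrt{22322}}{11} \approx -26.801$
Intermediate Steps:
$n{\left(M,O \right)} = O + 2 M$
$t{\left(L,g \right)} = -4 + \sqrt{L^{2} + g^{2}}$
$\frac{t{\left(-298,n{\left(7,8 \right)} \right)}}{D{\left(-32,21 \right)}} = \frac{-4 + \sqrt{\left(-298\right)^{2} + \left(8 + 2 \cdot 7\right)^{2}}}{-32 + 21} = \frac{-4 + \sqrt{88804 + \left(8 + 14\right)^{2}}}{-11} = \left(-4 + \sqrt{88804 + 22^{2}}\right) \left(- \frac{1}{11}\right) = \left(-4 + \sqrt{88804 + 484}\right) \left(- \frac{1}{11}\right) = \left(-4 + \sqrt{89288}\right) \left(- \frac{1}{11}\right) = \left(-4 + 2 \sqrt{22322}\right) \left(- \frac{1}{11}\right) = \frac{4}{11} - \frac{2 \sqrt{22322}}{11}$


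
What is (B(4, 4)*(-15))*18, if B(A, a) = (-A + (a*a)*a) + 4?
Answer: -17280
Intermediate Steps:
B(A, a) = 4 + a³ - A (B(A, a) = (-A + a²*a) + 4 = (-A + a³) + 4 = (a³ - A) + 4 = 4 + a³ - A)
(B(4, 4)*(-15))*18 = ((4 + 4³ - 1*4)*(-15))*18 = ((4 + 64 - 4)*(-15))*18 = (64*(-15))*18 = -960*18 = -17280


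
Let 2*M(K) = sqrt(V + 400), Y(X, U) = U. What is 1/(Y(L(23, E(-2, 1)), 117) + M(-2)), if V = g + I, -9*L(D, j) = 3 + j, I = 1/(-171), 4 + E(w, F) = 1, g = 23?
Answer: 1539/178672 - 3*sqrt(2033)/178672 ≈ 0.0078565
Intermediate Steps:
E(w, F) = -3 (E(w, F) = -4 + 1 = -3)
I = -1/171 ≈ -0.0058480
L(D, j) = -1/3 - j/9 (L(D, j) = -(3 + j)/9 = -1/3 - j/9)
V = 3932/171 (V = 23 - 1/171 = 3932/171 ≈ 22.994)
M(K) = 13*sqrt(2033)/57 (M(K) = sqrt(3932/171 + 400)/2 = sqrt(72332/171)/2 = (26*sqrt(2033)/57)/2 = 13*sqrt(2033)/57)
1/(Y(L(23, E(-2, 1)), 117) + M(-2)) = 1/(117 + 13*sqrt(2033)/57)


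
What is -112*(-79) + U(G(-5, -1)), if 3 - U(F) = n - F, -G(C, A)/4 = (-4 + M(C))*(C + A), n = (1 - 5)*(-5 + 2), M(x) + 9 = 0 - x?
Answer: 8647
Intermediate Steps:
M(x) = -9 - x (M(x) = -9 + (0 - x) = -9 - x)
n = 12 (n = -4*(-3) = 12)
G(C, A) = -4*(-13 - C)*(A + C) (G(C, A) = -4*(-4 + (-9 - C))*(C + A) = -4*(-13 - C)*(A + C))
U(F) = -9 + F (U(F) = 3 - (12 - F) = 3 + (-12 + F) = -9 + F)
-112*(-79) + U(G(-5, -1)) = -112*(-79) + (-9 + (4*(-5)² + 52*(-1) + 52*(-5) + 4*(-1)*(-5))) = 8848 + (-9 + (4*25 - 52 - 260 + 20)) = 8848 + (-9 + (100 - 52 - 260 + 20)) = 8848 + (-9 - 192) = 8848 - 201 = 8647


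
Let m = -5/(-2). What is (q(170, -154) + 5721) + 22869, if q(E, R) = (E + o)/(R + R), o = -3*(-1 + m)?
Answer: 17611109/616 ≈ 28589.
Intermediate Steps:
m = 5/2 (m = -5*(-½) = 5/2 ≈ 2.5000)
o = -9/2 (o = -3*(-1 + 5/2) = -3*3/2 = -9/2 ≈ -4.5000)
q(E, R) = (-9/2 + E)/(2*R) (q(E, R) = (E - 9/2)/(R + R) = (-9/2 + E)/((2*R)) = (-9/2 + E)*(1/(2*R)) = (-9/2 + E)/(2*R))
(q(170, -154) + 5721) + 22869 = ((¼)*(-9 + 2*170)/(-154) + 5721) + 22869 = ((¼)*(-1/154)*(-9 + 340) + 5721) + 22869 = ((¼)*(-1/154)*331 + 5721) + 22869 = (-331/616 + 5721) + 22869 = 3523805/616 + 22869 = 17611109/616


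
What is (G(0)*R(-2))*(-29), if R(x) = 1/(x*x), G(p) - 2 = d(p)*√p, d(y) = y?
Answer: -29/2 ≈ -14.500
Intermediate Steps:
G(p) = 2 + p^(3/2) (G(p) = 2 + p*√p = 2 + p^(3/2))
R(x) = x⁻²
(G(0)*R(-2))*(-29) = ((2 + 0^(3/2))/(-2)²)*(-29) = ((2 + 0)*(¼))*(-29) = (2*(¼))*(-29) = (½)*(-29) = -29/2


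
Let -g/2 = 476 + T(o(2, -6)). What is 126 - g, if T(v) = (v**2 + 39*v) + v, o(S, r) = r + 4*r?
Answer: 478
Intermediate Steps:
o(S, r) = 5*r
T(v) = v**2 + 40*v
g = -352 (g = -2*(476 + (5*(-6))*(40 + 5*(-6))) = -2*(476 - 30*(40 - 30)) = -2*(476 - 30*10) = -2*(476 - 300) = -2*176 = -352)
126 - g = 126 - 1*(-352) = 126 + 352 = 478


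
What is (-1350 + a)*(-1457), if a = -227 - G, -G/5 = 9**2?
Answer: 1707604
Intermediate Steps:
G = -405 (G = -5*9**2 = -5*81 = -405)
a = 178 (a = -227 - 1*(-405) = -227 + 405 = 178)
(-1350 + a)*(-1457) = (-1350 + 178)*(-1457) = -1172*(-1457) = 1707604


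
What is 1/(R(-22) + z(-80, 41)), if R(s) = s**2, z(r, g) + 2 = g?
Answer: 1/523 ≈ 0.0019120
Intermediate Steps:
z(r, g) = -2 + g
1/(R(-22) + z(-80, 41)) = 1/((-22)**2 + (-2 + 41)) = 1/(484 + 39) = 1/523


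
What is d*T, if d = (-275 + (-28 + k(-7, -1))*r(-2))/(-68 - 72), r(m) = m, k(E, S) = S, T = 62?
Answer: 961/10 ≈ 96.100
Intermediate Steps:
d = 31/20 (d = (-275 + (-28 - 1)*(-2))/(-68 - 72) = (-275 - 29*(-2))/(-140) = (-275 + 58)*(-1/140) = -217*(-1/140) = 31/20 ≈ 1.5500)
d*T = (31/20)*62 = 961/10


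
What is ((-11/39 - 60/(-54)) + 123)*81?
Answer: 130392/13 ≈ 10030.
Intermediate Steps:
((-11/39 - 60/(-54)) + 123)*81 = ((-11*1/39 - 60*(-1/54)) + 123)*81 = ((-11/39 + 10/9) + 123)*81 = (97/117 + 123)*81 = (14488/117)*81 = 130392/13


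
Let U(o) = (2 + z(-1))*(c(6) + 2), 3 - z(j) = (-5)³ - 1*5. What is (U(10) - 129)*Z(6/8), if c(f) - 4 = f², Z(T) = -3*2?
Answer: -33246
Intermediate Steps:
z(j) = 133 (z(j) = 3 - ((-5)³ - 1*5) = 3 - (-125 - 5) = 3 - 1*(-130) = 3 + 130 = 133)
Z(T) = -6
c(f) = 4 + f²
U(o) = 5670 (U(o) = (2 + 133)*((4 + 6²) + 2) = 135*((4 + 36) + 2) = 135*(40 + 2) = 135*42 = 5670)
(U(10) - 129)*Z(6/8) = (5670 - 129)*(-6) = 5541*(-6) = -33246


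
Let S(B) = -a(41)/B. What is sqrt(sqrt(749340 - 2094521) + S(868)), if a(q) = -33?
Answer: sqrt(7161 + 188356*I*sqrt(1345181))/434 ≈ 24.082 + 24.081*I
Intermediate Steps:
S(B) = 33/B (S(B) = -(-33)/B = 33/B)
sqrt(sqrt(749340 - 2094521) + S(868)) = sqrt(sqrt(749340 - 2094521) + 33/868) = sqrt(sqrt(-1345181) + 33*(1/868)) = sqrt(I*sqrt(1345181) + 33/868) = sqrt(33/868 + I*sqrt(1345181))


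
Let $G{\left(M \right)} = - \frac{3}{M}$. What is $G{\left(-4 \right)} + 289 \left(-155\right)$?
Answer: $- \frac{179177}{4} \approx -44794.0$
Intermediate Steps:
$G{\left(-4 \right)} + 289 \left(-155\right) = - \frac{3}{-4} + 289 \left(-155\right) = \left(-3\right) \left(- \frac{1}{4}\right) - 44795 = \frac{3}{4} - 44795 = - \frac{179177}{4}$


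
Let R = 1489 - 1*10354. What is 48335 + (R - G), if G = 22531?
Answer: 16939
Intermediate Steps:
R = -8865 (R = 1489 - 10354 = -8865)
48335 + (R - G) = 48335 + (-8865 - 1*22531) = 48335 + (-8865 - 22531) = 48335 - 31396 = 16939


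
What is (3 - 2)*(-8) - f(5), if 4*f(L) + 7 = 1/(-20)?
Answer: -499/80 ≈ -6.2375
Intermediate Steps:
f(L) = -141/80 (f(L) = -7/4 + (¼)/(-20) = -7/4 + (¼)*(-1/20) = -7/4 - 1/80 = -141/80)
(3 - 2)*(-8) - f(5) = (3 - 2)*(-8) - 1*(-141/80) = 1*(-8) + 141/80 = -8 + 141/80 = -499/80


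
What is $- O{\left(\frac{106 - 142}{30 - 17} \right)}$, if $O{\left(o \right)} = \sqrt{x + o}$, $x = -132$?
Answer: $- \frac{2 i \sqrt{5694}}{13} \approx - 11.609 i$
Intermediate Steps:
$O{\left(o \right)} = \sqrt{-132 + o}$
$- O{\left(\frac{106 - 142}{30 - 17} \right)} = - \sqrt{-132 + \frac{106 - 142}{30 - 17}} = - \sqrt{-132 - \frac{36}{13}} = - \sqrt{- \frac{1752}{13}} = - \frac{2 i \sqrt{5694}}{13}$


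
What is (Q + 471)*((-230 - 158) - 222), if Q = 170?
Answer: -391010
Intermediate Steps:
(Q + 471)*((-230 - 158) - 222) = (170 + 471)*((-230 - 158) - 222) = 641*(-388 - 222) = 641*(-610) = -391010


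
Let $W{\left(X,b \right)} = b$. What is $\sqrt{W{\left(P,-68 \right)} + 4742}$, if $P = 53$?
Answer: $\sqrt{4674} \approx 68.367$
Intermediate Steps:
$\sqrt{W{\left(P,-68 \right)} + 4742} = \sqrt{-68 + 4742} = \sqrt{4674}$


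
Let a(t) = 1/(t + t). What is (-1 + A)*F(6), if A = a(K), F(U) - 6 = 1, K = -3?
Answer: -49/6 ≈ -8.1667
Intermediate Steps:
F(U) = 7 (F(U) = 6 + 1 = 7)
a(t) = 1/(2*t)
A = -⅙ (A = (½)/(-3) = (½)*(-⅓) = -⅙ ≈ -0.16667)
(-1 + A)*F(6) = (-1 - ⅙)*7 = -7/6*7 = -49/6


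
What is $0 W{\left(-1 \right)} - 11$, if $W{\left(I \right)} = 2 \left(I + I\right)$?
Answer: $-11$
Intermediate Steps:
$W{\left(I \right)} = 4 I$ ($W{\left(I \right)} = 2 \cdot 2 I = 4 I$)
$0 W{\left(-1 \right)} - 11 = 0 \cdot 4 \left(-1\right) - 11 = 0 \left(-4\right) - 11 = 0 - 11 = -11$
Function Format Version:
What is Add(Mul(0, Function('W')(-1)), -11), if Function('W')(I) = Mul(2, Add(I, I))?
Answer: -11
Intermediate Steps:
Function('W')(I) = Mul(4, I) (Function('W')(I) = Mul(2, Mul(2, I)) = Mul(4, I))
Add(Mul(0, Function('W')(-1)), -11) = Add(Mul(0, Mul(4, -1)), -11) = Add(Mul(0, -4), -11) = Add(0, -11) = -11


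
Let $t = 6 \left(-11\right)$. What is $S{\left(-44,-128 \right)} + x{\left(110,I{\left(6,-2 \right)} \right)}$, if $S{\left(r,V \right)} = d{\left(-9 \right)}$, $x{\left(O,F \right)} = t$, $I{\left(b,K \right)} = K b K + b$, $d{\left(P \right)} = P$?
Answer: $-75$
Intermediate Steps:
$t = -66$
$I{\left(b,K \right)} = b + b K^{2}$ ($I{\left(b,K \right)} = b K^{2} + b = b + b K^{2}$)
$x{\left(O,F \right)} = -66$
$S{\left(r,V \right)} = -9$
$S{\left(-44,-128 \right)} + x{\left(110,I{\left(6,-2 \right)} \right)} = -9 - 66 = -75$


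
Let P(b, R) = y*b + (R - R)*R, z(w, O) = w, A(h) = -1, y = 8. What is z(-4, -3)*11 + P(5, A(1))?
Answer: -4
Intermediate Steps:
P(b, R) = 8*b (P(b, R) = 8*b + (R - R)*R = 8*b + 0*R = 8*b + 0 = 8*b)
z(-4, -3)*11 + P(5, A(1)) = -4*11 + 8*5 = -44 + 40 = -4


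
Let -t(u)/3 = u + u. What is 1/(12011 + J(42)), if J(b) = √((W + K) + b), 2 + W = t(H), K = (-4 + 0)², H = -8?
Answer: 12011/144264017 - 2*√26/144264017 ≈ 8.3186e-5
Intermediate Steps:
K = 16 (K = (-4)² = 16)
t(u) = -6*u (t(u) = -3*(u + u) = -6*u)
W = 46 (W = -2 - 6*(-8) = -2 + 48 = 46)
J(b) = √(62 + b) (J(b) = √((46 + 16) + b) = √(62 + b))
1/(12011 + J(42)) = 1/(12011 + √(62 + 42)) = 1/(12011 + √104) = 1/(12011 + 2*√26)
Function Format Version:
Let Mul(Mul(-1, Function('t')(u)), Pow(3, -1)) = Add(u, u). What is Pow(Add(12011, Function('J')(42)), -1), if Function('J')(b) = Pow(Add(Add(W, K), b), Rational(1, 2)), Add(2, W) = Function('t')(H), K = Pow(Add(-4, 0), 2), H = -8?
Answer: Add(Rational(12011, 144264017), Mul(Rational(-2, 144264017), Pow(26, Rational(1, 2)))) ≈ 8.3186e-5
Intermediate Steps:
K = 16 (K = Pow(-4, 2) = 16)
Function('t')(u) = Mul(-6, u) (Function('t')(u) = Mul(-3, Add(u, u)) = Mul(-3, Mul(2, u)) = Mul(-6, u))
W = 46 (W = Add(-2, Mul(-6, -8)) = Add(-2, 48) = 46)
Function('J')(b) = Pow(Add(62, b), Rational(1, 2)) (Function('J')(b) = Pow(Add(Add(46, 16), b), Rational(1, 2)) = Pow(Add(62, b), Rational(1, 2)))
Pow(Add(12011, Function('J')(42)), -1) = Pow(Add(12011, Pow(Add(62, 42), Rational(1, 2))), -1) = Pow(Add(12011, Pow(104, Rational(1, 2))), -1) = Pow(Add(12011, Mul(2, Pow(26, Rational(1, 2)))), -1)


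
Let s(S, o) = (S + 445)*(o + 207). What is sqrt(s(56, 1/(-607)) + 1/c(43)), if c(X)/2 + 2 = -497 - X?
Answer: 5*sqrt(448994020798361)/328994 ≈ 322.03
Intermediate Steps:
c(X) = -998 - 2*X (c(X) = -4 + 2*(-497 - X) = -4 + (-994 - 2*X) = -998 - 2*X)
s(S, o) = (207 + o)*(445 + S) (s(S, o) = (445 + S)*(207 + o) = (207 + o)*(445 + S))
sqrt(s(56, 1/(-607)) + 1/c(43)) = sqrt((92115 + 207*56 + 445/(-607) + 56/(-607)) + 1/(-998 - 2*43)) = sqrt((92115 + 11592 + 445*(-1/607) + 56*(-1/607)) + 1/(-998 - 86)) = sqrt((92115 + 11592 - 445/607 - 56/607) + 1/(-1084)) = sqrt(62949648/607 - 1/1084) = sqrt(68237417825/657988) = 5*sqrt(448994020798361)/328994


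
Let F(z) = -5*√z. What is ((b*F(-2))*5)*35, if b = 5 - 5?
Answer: 0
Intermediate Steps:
b = 0
((b*F(-2))*5)*35 = ((0*(-5*I*√2))*5)*35 = (0*5)*35 = 0*35 = 0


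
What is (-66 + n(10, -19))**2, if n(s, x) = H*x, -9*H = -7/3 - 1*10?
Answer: 6175225/729 ≈ 8470.8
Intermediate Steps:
H = 37/27 (H = -(-7/3 - 1*10)/9 = -(-7*1/3 - 10)/9 = -(-7/3 - 10)/9 = -1/9*(-37/3) = 37/27 ≈ 1.3704)
n(s, x) = 37*x/27
(-66 + n(10, -19))**2 = (-66 + (37/27)*(-19))**2 = (-66 - 703/27)**2 = (-2485/27)**2 = 6175225/729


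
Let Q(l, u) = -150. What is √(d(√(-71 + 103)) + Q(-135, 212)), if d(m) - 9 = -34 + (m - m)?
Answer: 5*I*√7 ≈ 13.229*I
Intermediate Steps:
d(m) = -25 (d(m) = 9 + (-34 + (m - m)) = 9 + (-34 + 0) = 9 - 34 = -25)
√(d(√(-71 + 103)) + Q(-135, 212)) = √(-25 - 150) = √(-175) = 5*I*√7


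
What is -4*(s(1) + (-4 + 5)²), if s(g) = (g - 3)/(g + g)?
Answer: 0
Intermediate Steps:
s(g) = (-3 + g)/(2*g) (s(g) = (-3 + g)/((2*g)) = (-3 + g)*(1/(2*g)) = (-3 + g)/(2*g))
-4*(s(1) + (-4 + 5)²) = -4*((½)*(-3 + 1)/1 + (-4 + 5)²) = -4*((½)*1*(-2) + 1²) = -4*(-1 + 1) = -4*0 = 0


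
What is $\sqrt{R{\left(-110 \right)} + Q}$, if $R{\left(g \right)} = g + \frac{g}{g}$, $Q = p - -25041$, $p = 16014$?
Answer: $\sqrt{40946} \approx 202.35$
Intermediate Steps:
$Q = 41055$ ($Q = 16014 - -25041 = 16014 + 25041 = 41055$)
$R{\left(g \right)} = 1 + g$ ($R{\left(g \right)} = g + 1 = 1 + g$)
$\sqrt{R{\left(-110 \right)} + Q} = \sqrt{\left(1 - 110\right) + 41055} = \sqrt{-109 + 41055} = \sqrt{40946}$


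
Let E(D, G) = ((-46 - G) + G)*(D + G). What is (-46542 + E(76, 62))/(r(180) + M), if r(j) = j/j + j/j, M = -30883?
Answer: 52890/30881 ≈ 1.7127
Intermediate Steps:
r(j) = 2 (r(j) = 1 + 1 = 2)
E(D, G) = -46*D - 46*G (E(D, G) = -46*(D + G) = -46*D - 46*G)
(-46542 + E(76, 62))/(r(180) + M) = (-46542 + (-46*76 - 46*62))/(2 - 30883) = (-46542 + (-3496 - 2852))/(-30881) = (-46542 - 6348)*(-1/30881) = -52890*(-1/30881) = 52890/30881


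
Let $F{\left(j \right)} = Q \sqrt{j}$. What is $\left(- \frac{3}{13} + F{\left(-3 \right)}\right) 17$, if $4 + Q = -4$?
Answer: $- \frac{51}{13} - 136 i \sqrt{3} \approx -3.9231 - 235.56 i$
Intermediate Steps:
$Q = -8$ ($Q = -4 - 4 = -8$)
$F{\left(j \right)} = - 8 \sqrt{j}$
$\left(- \frac{3}{13} + F{\left(-3 \right)}\right) 17 = \left(- \frac{3}{13} - 8 \sqrt{-3}\right) 17 = \left(\left(-3\right) \frac{1}{13} - 8 i \sqrt{3}\right) 17 = \left(- \frac{3}{13} - 8 i \sqrt{3}\right) 17 = - \frac{51}{13} - 136 i \sqrt{3}$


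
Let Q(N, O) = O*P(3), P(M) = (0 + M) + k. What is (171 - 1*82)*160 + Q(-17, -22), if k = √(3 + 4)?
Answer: 14174 - 22*√7 ≈ 14116.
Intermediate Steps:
k = √7 ≈ 2.6458
P(M) = M + √7 (P(M) = (0 + M) + √7 = M + √7)
Q(N, O) = O*(3 + √7)
(171 - 1*82)*160 + Q(-17, -22) = (171 - 1*82)*160 - 22*(3 + √7) = (171 - 82)*160 + (-66 - 22*√7) = 89*160 + (-66 - 22*√7) = 14240 + (-66 - 22*√7) = 14174 - 22*√7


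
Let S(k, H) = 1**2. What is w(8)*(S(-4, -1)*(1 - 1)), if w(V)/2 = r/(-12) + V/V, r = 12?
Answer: 0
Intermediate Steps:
S(k, H) = 1
w(V) = 0 (w(V) = 2*(12/(-12) + V/V) = 2*(12*(-1/12) + 1) = 2*(-1 + 1) = 2*0 = 0)
w(8)*(S(-4, -1)*(1 - 1)) = 0*(1*(1 - 1)) = 0*(1*0) = 0*0 = 0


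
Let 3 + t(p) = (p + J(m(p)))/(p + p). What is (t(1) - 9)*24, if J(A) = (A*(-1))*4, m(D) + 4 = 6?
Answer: -372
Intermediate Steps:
m(D) = 2 (m(D) = -4 + 6 = 2)
J(A) = -4*A (J(A) = -A*4 = -4*A)
t(p) = -3 + (-8 + p)/(2*p) (t(p) = -3 + (p - 4*2)/(p + p) = -3 + (p - 8)/((2*p)) = -3 + (-8 + p)*(1/(2*p)) = -3 + (-8 + p)/(2*p))
(t(1) - 9)*24 = ((-5/2 - 4/1) - 9)*24 = ((-5/2 - 4*1) - 9)*24 = ((-5/2 - 4) - 9)*24 = (-13/2 - 9)*24 = -31/2*24 = -372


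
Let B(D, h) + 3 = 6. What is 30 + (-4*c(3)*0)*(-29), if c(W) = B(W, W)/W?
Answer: 30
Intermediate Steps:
B(D, h) = 3 (B(D, h) = -3 + 6 = 3)
c(W) = 3/W
30 + (-4*c(3)*0)*(-29) = 30 + (-12/3*0)*(-29) = 30 + (-4*1*0)*(-29) = 30 - 4*0*(-29) = 30 + 0*(-29) = 30 + 0 = 30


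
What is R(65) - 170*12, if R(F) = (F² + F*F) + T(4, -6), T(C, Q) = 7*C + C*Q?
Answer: 6414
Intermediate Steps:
R(F) = 4 + 2*F² (R(F) = (F² + F*F) + 4*(7 - 6) = (F² + F²) + 4*1 = 2*F² + 4 = 4 + 2*F²)
R(65) - 170*12 = (4 + 2*65²) - 170*12 = (4 + 2*4225) - 2040 = (4 + 8450) - 2040 = 8454 - 2040 = 6414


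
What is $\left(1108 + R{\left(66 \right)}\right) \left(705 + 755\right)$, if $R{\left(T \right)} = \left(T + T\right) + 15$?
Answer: $1832300$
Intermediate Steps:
$R{\left(T \right)} = 15 + 2 T$ ($R{\left(T \right)} = 2 T + 15 = 15 + 2 T$)
$\left(1108 + R{\left(66 \right)}\right) \left(705 + 755\right) = \left(1108 + \left(15 + 2 \cdot 66\right)\right) \left(705 + 755\right) = \left(1108 + \left(15 + 132\right)\right) 1460 = \left(1108 + 147\right) 1460 = 1255 \cdot 1460 = 1832300$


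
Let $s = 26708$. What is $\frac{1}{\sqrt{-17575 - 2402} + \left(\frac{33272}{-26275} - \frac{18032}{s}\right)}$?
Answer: $- \frac{19918364075839900}{204993056627226719987} - \frac{30778553247330625 i \sqrt{19977}}{614979169881680159961} \approx -9.7166 \cdot 10^{-5} - 0.0070738 i$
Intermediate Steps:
$\frac{1}{\sqrt{-17575 - 2402} + \left(\frac{33272}{-26275} - \frac{18032}{s}\right)} = \frac{1}{\sqrt{-17575 - 2402} + \left(\frac{33272}{-26275} - \frac{18032}{26708}\right)} = \frac{1}{\sqrt{-19977} + \left(33272 \left(- \frac{1}{26275}\right) - \frac{4508}{6677}\right)} = \frac{1}{i \sqrt{19977} - \frac{340604844}{175438175}} = \frac{1}{- \frac{340604844}{175438175} + i \sqrt{19977}}$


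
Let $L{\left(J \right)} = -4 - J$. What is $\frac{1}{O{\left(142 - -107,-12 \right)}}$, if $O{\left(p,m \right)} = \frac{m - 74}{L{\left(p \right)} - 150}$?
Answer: $\frac{403}{86} \approx 4.686$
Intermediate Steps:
$O{\left(p,m \right)} = \frac{-74 + m}{-154 - p}$ ($O{\left(p,m \right)} = \frac{m - 74}{\left(-4 - p\right) - 150} = \frac{-74 + m}{-154 - p}$)
$\frac{1}{O{\left(142 - -107,-12 \right)}} = \frac{1}{\frac{1}{154 + \left(142 - -107\right)} \left(74 - -12\right)} = \frac{1}{\frac{1}{154 + \left(142 + 107\right)} \left(74 + 12\right)} = \frac{1}{\frac{1}{154 + 249} \cdot 86} = \frac{1}{\frac{1}{403} \cdot 86} = \frac{1}{\frac{86}{403}} = \frac{403}{86}$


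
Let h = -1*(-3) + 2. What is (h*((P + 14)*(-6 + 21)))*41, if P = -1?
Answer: 39975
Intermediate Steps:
h = 5 (h = 3 + 2 = 5)
(h*((P + 14)*(-6 + 21)))*41 = (5*((-1 + 14)*(-6 + 21)))*41 = (5*(13*15))*41 = (5*195)*41 = 975*41 = 39975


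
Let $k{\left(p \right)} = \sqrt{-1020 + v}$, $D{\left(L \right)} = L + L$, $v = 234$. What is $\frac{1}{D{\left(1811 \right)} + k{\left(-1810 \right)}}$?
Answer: $\frac{1811}{6559835} - \frac{i \sqrt{786}}{13119670} \approx 0.00027607 - 2.1369 \cdot 10^{-6} i$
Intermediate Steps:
$D{\left(L \right)} = 2 L$
$k{\left(p \right)} = i \sqrt{786}$ ($k{\left(p \right)} = \sqrt{-1020 + 234} = \sqrt{-786} = i \sqrt{786}$)
$\frac{1}{D{\left(1811 \right)} + k{\left(-1810 \right)}} = \frac{1}{2 \cdot 1811 + i \sqrt{786}} = \frac{1}{3622 + i \sqrt{786}}$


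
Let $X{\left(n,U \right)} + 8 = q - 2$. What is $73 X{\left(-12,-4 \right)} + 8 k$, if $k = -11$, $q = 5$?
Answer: $-453$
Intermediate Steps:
$X{\left(n,U \right)} = -5$ ($X{\left(n,U \right)} = -8 + \left(5 - 2\right) = -8 + 3 = -5$)
$73 X{\left(-12,-4 \right)} + 8 k = 73 \left(-5\right) + 8 \left(-11\right) = -365 - 88 = -453$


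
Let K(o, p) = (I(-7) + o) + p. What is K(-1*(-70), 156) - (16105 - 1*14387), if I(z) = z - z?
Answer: -1492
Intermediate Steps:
I(z) = 0
K(o, p) = o + p (K(o, p) = (0 + o) + p = o + p)
K(-1*(-70), 156) - (16105 - 1*14387) = (-1*(-70) + 156) - (16105 - 1*14387) = (70 + 156) - (16105 - 14387) = 226 - 1*1718 = 226 - 1718 = -1492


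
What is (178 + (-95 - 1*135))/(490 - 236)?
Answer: -26/127 ≈ -0.20472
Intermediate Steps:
(178 + (-95 - 1*135))/(490 - 236) = (178 + (-95 - 135))/254 = (178 - 230)*(1/254) = -52*1/254 = -26/127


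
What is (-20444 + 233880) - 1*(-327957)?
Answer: 541393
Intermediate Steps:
(-20444 + 233880) - 1*(-327957) = 213436 + 327957 = 541393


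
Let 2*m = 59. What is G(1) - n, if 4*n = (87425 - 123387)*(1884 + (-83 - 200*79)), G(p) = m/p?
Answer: -125857980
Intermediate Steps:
m = 59/2 (m = (½)*59 = 59/2 ≈ 29.500)
G(p) = 59/(2*p)
n = 251716019/2 (n = ((87425 - 123387)*(1884 + (-83 - 200*79)))/4 = (-35962*(1884 + (-83 - 15800)))/4 = (-35962*(1884 - 15883))/4 = (-35962*(-13999))/4 = (¼)*503432038 = 251716019/2 ≈ 1.2586e+8)
G(1) - n = (59/2)/1 - 1*251716019/2 = (59/2)*1 - 251716019/2 = 59/2 - 251716019/2 = -125857980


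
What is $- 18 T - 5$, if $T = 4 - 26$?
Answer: $391$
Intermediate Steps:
$T = -22$ ($T = 4 - 26 = -22$)
$- 18 T - 5 = \left(-18\right) \left(-22\right) - 5 = 396 - 5 = 391$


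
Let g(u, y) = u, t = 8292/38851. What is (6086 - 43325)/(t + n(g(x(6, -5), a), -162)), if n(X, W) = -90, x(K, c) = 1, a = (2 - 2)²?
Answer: 482257463/1162766 ≈ 414.75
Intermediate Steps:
a = 0 (a = 0² = 0)
t = 8292/38851 (t = 8292*(1/38851) = 8292/38851 ≈ 0.21343)
(6086 - 43325)/(t + n(g(x(6, -5), a), -162)) = (6086 - 43325)/(8292/38851 - 90) = -37239/(-3488298/38851) = -37239*(-38851/3488298) = 482257463/1162766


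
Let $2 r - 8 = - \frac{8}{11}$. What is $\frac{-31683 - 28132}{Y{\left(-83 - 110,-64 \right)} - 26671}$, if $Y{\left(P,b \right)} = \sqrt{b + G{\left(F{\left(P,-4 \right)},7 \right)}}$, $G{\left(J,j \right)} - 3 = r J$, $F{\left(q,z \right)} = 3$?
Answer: $\frac{17548584515}{7824765202} + \frac{59815 i \sqrt{6061}}{7824765202} \approx 2.2427 + 0.00059513 i$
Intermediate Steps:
$r = \frac{40}{11}$ ($r = 4 + \frac{\left(-8\right) \frac{1}{11}}{2} = 4 + \frac{1}{2} \left(- \frac{8}{11}\right) = 4 - \frac{4}{11} = \frac{40}{11} \approx 3.6364$)
$G{\left(J,j \right)} = 3 + \frac{40 J}{11}$
$Y{\left(P,b \right)} = \sqrt{\frac{153}{11} + b}$ ($Y{\left(P,b \right)} = \sqrt{b + \left(3 + \frac{40}{11} \cdot 3\right)} = \sqrt{b + \left(3 + \frac{120}{11}\right)} = \sqrt{b + \frac{153}{11}} = \sqrt{\frac{153}{11} + b}$)
$\frac{-31683 - 28132}{Y{\left(-83 - 110,-64 \right)} - 26671} = \frac{-31683 - 28132}{\frac{\sqrt{1683 + 121 \left(-64\right)}}{11} - 26671} = - \frac{59815}{\frac{\sqrt{1683 - 7744}}{11} - 26671} = - \frac{59815}{\frac{\sqrt{-6061}}{11} - 26671} = - \frac{59815}{\frac{i \sqrt{6061}}{11} - 26671} = - \frac{59815}{-26671 + \frac{i \sqrt{6061}}{11}}$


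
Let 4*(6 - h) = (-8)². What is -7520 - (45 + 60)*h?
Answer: -6470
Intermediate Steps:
h = -10 (h = 6 - ¼*(-8)² = 6 - ¼*64 = 6 - 16 = -10)
-7520 - (45 + 60)*h = -7520 - (45 + 60)*(-10) = -7520 - 105*(-10) = -7520 - 1*(-1050) = -7520 + 1050 = -6470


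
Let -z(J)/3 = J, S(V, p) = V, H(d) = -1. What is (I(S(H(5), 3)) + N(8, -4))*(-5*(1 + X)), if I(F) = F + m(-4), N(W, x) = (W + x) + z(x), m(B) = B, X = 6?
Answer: -385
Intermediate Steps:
z(J) = -3*J
N(W, x) = W - 2*x (N(W, x) = (W + x) - 3*x = W - 2*x)
I(F) = -4 + F (I(F) = F - 4 = -4 + F)
(I(S(H(5), 3)) + N(8, -4))*(-5*(1 + X)) = ((-4 - 1) + (8 - 2*(-4)))*(-5*(1 + 6)) = (-5 + (8 + 8))*(-5*7) = (-5 + 16)*(-35) = 11*(-35) = -385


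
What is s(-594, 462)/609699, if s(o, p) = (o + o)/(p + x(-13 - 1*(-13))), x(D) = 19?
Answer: -396/97755073 ≈ -4.0509e-6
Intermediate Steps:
s(o, p) = 2*o/(19 + p) (s(o, p) = (o + o)/(p + 19) = (2*o)/(19 + p) = 2*o/(19 + p))
s(-594, 462)/609699 = (2*(-594)/(19 + 462))/609699 = (2*(-594)/481)*(1/609699) = (2*(-594)*(1/481))*(1/609699) = -1188/481*1/609699 = -396/97755073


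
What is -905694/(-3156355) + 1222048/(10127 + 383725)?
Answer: 1053481677082/310784182365 ≈ 3.3898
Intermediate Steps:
-905694/(-3156355) + 1222048/(10127 + 383725) = -905694*(-1/3156355) + 1222048/393852 = 905694/3156355 + 1222048*(1/393852) = 905694/3156355 + 305512/98463 = 1053481677082/310784182365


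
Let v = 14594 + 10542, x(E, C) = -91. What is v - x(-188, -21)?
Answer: 25227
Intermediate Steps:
v = 25136
v - x(-188, -21) = 25136 - 1*(-91) = 25136 + 91 = 25227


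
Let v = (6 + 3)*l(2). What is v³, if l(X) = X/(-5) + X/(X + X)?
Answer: 729/1000 ≈ 0.72900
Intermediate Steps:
l(X) = ½ - X/5 (l(X) = X*(-⅕) + X/((2*X)) = -X/5 + X*(1/(2*X)) = -X/5 + ½ = ½ - X/5)
v = 9/10 (v = (6 + 3)*(½ - ⅕*2) = 9*(½ - ⅖) = 9*(⅒) = 9/10 ≈ 0.90000)
v³ = (9/10)³ = 729/1000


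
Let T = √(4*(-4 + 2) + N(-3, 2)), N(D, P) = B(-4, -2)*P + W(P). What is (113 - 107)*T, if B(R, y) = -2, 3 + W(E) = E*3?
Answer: 18*I ≈ 18.0*I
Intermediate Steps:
W(E) = -3 + 3*E (W(E) = -3 + E*3 = -3 + 3*E)
N(D, P) = -3 + P (N(D, P) = -2*P + (-3 + 3*P) = -3 + P)
T = 3*I (T = √(4*(-4 + 2) + (-3 + 2)) = √(4*(-2) - 1) = √(-8 - 1) = √(-9) = 3*I ≈ 3.0*I)
(113 - 107)*T = (113 - 107)*(3*I) = 6*(3*I) = 18*I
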